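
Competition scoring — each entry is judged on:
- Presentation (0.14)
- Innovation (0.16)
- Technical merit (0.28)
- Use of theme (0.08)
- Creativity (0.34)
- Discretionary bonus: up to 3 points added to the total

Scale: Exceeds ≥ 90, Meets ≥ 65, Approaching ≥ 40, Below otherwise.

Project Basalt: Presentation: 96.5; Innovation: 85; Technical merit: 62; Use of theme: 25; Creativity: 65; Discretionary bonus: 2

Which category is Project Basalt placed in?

Meets

Weighted total:
  Presentation 96.5 × 0.14 = 13.51
  Innovation 85 × 0.16 = 13.6
  Technical merit 62 × 0.28 = 17.36
  Use of theme 25 × 0.08 = 2
  Creativity 65 × 0.34 = 22.1
Sum = 68.57
Discretionary bonus: 68.57 + 2 = 70.57
70.57 is ≥ 65 and < 90 → Meets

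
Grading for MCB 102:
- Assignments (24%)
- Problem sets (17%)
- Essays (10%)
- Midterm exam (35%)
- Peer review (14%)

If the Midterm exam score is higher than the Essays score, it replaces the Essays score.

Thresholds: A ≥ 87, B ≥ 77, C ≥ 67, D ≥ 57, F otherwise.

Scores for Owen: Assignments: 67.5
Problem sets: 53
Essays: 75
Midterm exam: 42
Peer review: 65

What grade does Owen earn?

F

Midterm exam (42) ≤ Essays (75), so Essays stays at 75.
Weighted total:
  Assignments 67.5 × 0.24 = 16.2
  Problem sets 53 × 0.17 = 9.01
  Essays 75 × 0.1 = 7.5
  Midterm exam 42 × 0.35 = 14.7
  Peer review 65 × 0.14 = 9.1
Sum = 56.51
56.51 < 57 → F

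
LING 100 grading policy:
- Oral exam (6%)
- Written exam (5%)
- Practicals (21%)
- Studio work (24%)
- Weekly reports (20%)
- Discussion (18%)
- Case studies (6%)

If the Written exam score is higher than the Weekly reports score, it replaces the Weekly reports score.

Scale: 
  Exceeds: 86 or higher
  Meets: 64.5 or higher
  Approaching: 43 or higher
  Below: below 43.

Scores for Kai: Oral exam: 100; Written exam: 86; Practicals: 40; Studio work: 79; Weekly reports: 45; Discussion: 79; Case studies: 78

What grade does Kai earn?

Meets

Written exam (86) > Weekly reports (45), so Weekly reports counts as 86.
Weighted total:
  Oral exam 100 × 0.06 = 6
  Written exam 86 × 0.05 = 4.3
  Practicals 40 × 0.21 = 8.4
  Studio work 79 × 0.24 = 18.96
  Weekly reports 86 × 0.2 = 17.2
  Discussion 79 × 0.18 = 14.22
  Case studies 78 × 0.06 = 4.68
Sum = 73.76
73.76 is ≥ 64.5 and < 86 → Meets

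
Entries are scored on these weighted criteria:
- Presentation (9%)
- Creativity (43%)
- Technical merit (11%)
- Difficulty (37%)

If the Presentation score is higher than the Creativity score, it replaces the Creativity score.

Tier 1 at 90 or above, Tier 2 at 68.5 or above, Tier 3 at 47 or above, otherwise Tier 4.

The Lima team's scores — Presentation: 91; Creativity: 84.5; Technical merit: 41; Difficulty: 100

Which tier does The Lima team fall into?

Presentation (91) > Creativity (84.5), so Creativity counts as 91.
Weighted total:
  Presentation 91 × 0.09 = 8.19
  Creativity 91 × 0.43 = 39.13
  Technical merit 41 × 0.11 = 4.51
  Difficulty 100 × 0.37 = 37
Sum = 88.83
88.83 is ≥ 68.5 and < 90 → Tier 2

Tier 2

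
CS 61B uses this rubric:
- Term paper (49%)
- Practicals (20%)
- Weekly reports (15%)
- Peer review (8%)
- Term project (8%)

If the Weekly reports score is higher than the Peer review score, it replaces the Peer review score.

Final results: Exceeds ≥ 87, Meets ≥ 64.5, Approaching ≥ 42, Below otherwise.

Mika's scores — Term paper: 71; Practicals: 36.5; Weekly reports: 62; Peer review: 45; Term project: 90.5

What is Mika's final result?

Weekly reports (62) > Peer review (45), so Peer review counts as 62.
Weighted total:
  Term paper 71 × 0.49 = 34.79
  Practicals 36.5 × 0.2 = 7.3
  Weekly reports 62 × 0.15 = 9.3
  Peer review 62 × 0.08 = 4.96
  Term project 90.5 × 0.08 = 7.24
Sum = 63.59
63.59 is ≥ 42 and < 64.5 → Approaching

Approaching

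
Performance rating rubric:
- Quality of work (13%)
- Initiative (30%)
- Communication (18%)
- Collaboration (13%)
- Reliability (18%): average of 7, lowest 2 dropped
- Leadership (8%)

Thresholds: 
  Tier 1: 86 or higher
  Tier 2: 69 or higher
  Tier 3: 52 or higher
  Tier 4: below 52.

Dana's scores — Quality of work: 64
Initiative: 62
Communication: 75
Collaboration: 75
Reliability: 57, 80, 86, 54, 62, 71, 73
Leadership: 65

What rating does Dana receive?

Tier 3

Reliability: drop 54, 57 → average of remaining 5 = 372/5 = 74.4
Weighted total:
  Quality of work 64 × 0.13 = 8.32
  Initiative 62 × 0.3 = 18.6
  Communication 75 × 0.18 = 13.5
  Collaboration 75 × 0.13 = 9.75
  Reliability 74.4 × 0.18 = 13.392
  Leadership 65 × 0.08 = 5.2
Sum = 68.762
68.762 is ≥ 52 and < 69 → Tier 3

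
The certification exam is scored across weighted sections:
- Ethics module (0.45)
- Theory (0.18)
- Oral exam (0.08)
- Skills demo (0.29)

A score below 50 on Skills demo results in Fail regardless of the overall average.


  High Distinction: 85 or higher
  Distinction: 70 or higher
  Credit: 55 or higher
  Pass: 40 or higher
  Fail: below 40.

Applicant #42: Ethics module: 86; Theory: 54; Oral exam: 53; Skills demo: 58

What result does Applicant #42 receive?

Credit

Skills demo score 58 ≥ 50: minimum met.
Weighted total:
  Ethics module 86 × 0.45 = 38.7
  Theory 54 × 0.18 = 9.72
  Oral exam 53 × 0.08 = 4.24
  Skills demo 58 × 0.29 = 16.82
Sum = 69.48
69.48 is ≥ 55 and < 70 → Credit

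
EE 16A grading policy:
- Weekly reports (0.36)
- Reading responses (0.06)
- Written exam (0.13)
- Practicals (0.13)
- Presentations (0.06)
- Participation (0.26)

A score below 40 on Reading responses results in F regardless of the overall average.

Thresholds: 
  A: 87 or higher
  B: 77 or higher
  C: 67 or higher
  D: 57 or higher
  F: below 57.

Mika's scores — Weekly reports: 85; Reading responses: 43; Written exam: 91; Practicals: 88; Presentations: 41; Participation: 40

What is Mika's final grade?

C

Reading responses score 43 ≥ 40: minimum met.
Weighted total:
  Weekly reports 85 × 0.36 = 30.6
  Reading responses 43 × 0.06 = 2.58
  Written exam 91 × 0.13 = 11.83
  Practicals 88 × 0.13 = 11.44
  Presentations 41 × 0.06 = 2.46
  Participation 40 × 0.26 = 10.4
Sum = 69.31
69.31 is ≥ 67 and < 77 → C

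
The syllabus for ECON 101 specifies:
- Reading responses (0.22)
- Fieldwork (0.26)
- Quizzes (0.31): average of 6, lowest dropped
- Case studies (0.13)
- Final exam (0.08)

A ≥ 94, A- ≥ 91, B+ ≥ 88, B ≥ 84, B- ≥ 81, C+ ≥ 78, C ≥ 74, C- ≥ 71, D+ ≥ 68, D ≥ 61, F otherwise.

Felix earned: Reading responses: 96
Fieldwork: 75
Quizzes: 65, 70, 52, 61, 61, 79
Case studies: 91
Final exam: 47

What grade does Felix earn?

C

Quizzes: drop 52 → average of remaining 5 = 336/5 = 67.2
Weighted total:
  Reading responses 96 × 0.22 = 21.12
  Fieldwork 75 × 0.26 = 19.5
  Quizzes 67.2 × 0.31 = 20.832
  Case studies 91 × 0.13 = 11.83
  Final exam 47 × 0.08 = 3.76
Sum = 77.042
77.042 is ≥ 74 and < 78 → C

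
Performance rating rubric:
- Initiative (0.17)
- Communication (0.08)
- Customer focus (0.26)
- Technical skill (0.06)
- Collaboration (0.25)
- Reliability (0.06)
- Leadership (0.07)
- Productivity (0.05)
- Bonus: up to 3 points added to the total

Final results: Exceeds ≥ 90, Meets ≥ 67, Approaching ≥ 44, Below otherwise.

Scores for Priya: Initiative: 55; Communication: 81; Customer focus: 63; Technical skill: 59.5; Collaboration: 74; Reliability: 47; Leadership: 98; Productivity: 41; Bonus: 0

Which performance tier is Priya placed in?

Approaching

Weighted total:
  Initiative 55 × 0.17 = 9.35
  Communication 81 × 0.08 = 6.48
  Customer focus 63 × 0.26 = 16.38
  Technical skill 59.5 × 0.06 = 3.57
  Collaboration 74 × 0.25 = 18.5
  Reliability 47 × 0.06 = 2.82
  Leadership 98 × 0.07 = 6.86
  Productivity 41 × 0.05 = 2.05
Sum = 66.01
Bonus: 66.01 + 0 = 66.01
66.01 is ≥ 44 and < 67 → Approaching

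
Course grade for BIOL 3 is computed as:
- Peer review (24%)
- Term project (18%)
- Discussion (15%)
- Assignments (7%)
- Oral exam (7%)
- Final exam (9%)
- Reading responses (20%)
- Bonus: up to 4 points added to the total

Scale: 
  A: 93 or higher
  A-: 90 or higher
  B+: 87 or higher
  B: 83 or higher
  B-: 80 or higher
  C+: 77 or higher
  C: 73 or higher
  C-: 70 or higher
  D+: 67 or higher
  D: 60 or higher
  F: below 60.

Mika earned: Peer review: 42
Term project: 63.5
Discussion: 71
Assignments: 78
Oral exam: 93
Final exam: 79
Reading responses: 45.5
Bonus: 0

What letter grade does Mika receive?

Weighted total:
  Peer review 42 × 0.24 = 10.08
  Term project 63.5 × 0.18 = 11.43
  Discussion 71 × 0.15 = 10.65
  Assignments 78 × 0.07 = 5.46
  Oral exam 93 × 0.07 = 6.51
  Final exam 79 × 0.09 = 7.11
  Reading responses 45.5 × 0.2 = 9.1
Sum = 60.34
Bonus: 60.34 + 0 = 60.34
60.34 is ≥ 60 and < 67 → D

D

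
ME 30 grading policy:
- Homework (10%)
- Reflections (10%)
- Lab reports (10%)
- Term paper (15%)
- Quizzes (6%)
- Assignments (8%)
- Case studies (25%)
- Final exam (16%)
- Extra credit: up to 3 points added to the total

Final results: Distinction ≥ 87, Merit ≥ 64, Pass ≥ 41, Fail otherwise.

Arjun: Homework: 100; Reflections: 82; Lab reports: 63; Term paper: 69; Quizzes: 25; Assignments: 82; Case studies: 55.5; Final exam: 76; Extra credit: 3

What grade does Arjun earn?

Merit

Weighted total:
  Homework 100 × 0.1 = 10
  Reflections 82 × 0.1 = 8.2
  Lab reports 63 × 0.1 = 6.3
  Term paper 69 × 0.15 = 10.35
  Quizzes 25 × 0.06 = 1.5
  Assignments 82 × 0.08 = 6.56
  Case studies 55.5 × 0.25 = 13.875
  Final exam 76 × 0.16 = 12.16
Sum = 68.945
Extra credit: 68.945 + 3 = 71.945
71.945 is ≥ 64 and < 87 → Merit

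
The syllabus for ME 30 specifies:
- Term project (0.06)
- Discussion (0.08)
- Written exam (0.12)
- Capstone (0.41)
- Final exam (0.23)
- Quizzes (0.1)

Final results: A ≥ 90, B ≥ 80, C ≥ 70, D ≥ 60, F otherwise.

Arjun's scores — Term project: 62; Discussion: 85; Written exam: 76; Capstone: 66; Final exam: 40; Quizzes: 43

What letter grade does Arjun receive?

Weighted total:
  Term project 62 × 0.06 = 3.72
  Discussion 85 × 0.08 = 6.8
  Written exam 76 × 0.12 = 9.12
  Capstone 66 × 0.41 = 27.06
  Final exam 40 × 0.23 = 9.2
  Quizzes 43 × 0.1 = 4.3
Sum = 60.2
60.2 is ≥ 60 and < 70 → D

D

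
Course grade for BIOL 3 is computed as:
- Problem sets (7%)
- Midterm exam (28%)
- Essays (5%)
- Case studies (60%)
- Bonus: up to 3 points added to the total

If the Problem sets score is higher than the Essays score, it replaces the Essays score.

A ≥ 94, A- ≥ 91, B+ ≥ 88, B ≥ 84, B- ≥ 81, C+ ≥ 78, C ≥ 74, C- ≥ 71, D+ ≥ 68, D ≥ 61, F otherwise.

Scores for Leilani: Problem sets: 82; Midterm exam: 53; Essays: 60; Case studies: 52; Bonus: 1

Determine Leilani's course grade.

F

Problem sets (82) > Essays (60), so Essays counts as 82.
Weighted total:
  Problem sets 82 × 0.07 = 5.74
  Midterm exam 53 × 0.28 = 14.84
  Essays 82 × 0.05 = 4.1
  Case studies 52 × 0.6 = 31.2
Sum = 55.88
Bonus: 55.88 + 1 = 56.88
56.88 < 61 → F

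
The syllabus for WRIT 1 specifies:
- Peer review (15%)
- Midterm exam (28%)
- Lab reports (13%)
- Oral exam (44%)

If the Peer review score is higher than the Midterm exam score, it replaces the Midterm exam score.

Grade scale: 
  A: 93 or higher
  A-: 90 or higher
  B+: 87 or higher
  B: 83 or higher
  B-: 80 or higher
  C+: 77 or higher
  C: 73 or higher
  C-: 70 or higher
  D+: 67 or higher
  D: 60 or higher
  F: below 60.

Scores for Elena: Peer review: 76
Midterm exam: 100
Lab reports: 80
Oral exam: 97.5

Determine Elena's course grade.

A-

Peer review (76) ≤ Midterm exam (100), so Midterm exam stays at 100.
Weighted total:
  Peer review 76 × 0.15 = 11.4
  Midterm exam 100 × 0.28 = 28
  Lab reports 80 × 0.13 = 10.4
  Oral exam 97.5 × 0.44 = 42.9
Sum = 92.7
92.7 is ≥ 90 and < 93 → A-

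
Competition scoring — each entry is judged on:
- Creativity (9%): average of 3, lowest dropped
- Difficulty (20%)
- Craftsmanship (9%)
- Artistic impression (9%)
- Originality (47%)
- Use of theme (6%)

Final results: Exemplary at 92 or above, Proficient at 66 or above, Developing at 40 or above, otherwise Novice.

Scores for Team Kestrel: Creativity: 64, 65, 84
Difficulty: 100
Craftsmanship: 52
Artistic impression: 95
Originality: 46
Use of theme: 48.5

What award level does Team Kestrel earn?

Developing

Creativity: drop 64 → average of remaining 2 = 149/2 = 74.5
Weighted total:
  Creativity 74.5 × 0.09 = 6.705
  Difficulty 100 × 0.2 = 20
  Craftsmanship 52 × 0.09 = 4.68
  Artistic impression 95 × 0.09 = 8.55
  Originality 46 × 0.47 = 21.62
  Use of theme 48.5 × 0.06 = 2.91
Sum = 64.465
64.465 is ≥ 40 and < 66 → Developing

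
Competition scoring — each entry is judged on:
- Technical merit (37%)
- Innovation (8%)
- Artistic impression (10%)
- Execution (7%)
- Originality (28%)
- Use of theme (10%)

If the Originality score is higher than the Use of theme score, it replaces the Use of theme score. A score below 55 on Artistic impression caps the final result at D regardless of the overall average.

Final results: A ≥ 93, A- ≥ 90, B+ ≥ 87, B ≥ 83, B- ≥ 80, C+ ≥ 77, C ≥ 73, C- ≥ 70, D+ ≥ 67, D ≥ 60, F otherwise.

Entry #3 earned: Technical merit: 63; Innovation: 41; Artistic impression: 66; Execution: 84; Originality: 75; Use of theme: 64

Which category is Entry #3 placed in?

D+

Originality (75) > Use of theme (64), so Use of theme counts as 75.
Artistic impression score 66 ≥ 55: minimum met.
Weighted total:
  Technical merit 63 × 0.37 = 23.31
  Innovation 41 × 0.08 = 3.28
  Artistic impression 66 × 0.1 = 6.6
  Execution 84 × 0.07 = 5.88
  Originality 75 × 0.28 = 21
  Use of theme 75 × 0.1 = 7.5
Sum = 67.57
67.57 is ≥ 67 and < 70 → D+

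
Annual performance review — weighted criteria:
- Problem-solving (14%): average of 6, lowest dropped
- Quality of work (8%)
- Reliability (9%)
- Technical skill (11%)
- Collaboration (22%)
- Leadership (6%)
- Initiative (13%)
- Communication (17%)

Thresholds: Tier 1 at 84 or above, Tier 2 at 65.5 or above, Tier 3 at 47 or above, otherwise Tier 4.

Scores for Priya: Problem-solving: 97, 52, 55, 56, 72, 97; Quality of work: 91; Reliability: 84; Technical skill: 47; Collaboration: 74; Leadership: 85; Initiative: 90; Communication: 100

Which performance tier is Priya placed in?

Problem-solving: drop 52 → average of remaining 5 = 377/5 = 75.4
Weighted total:
  Problem-solving 75.4 × 0.14 = 10.556
  Quality of work 91 × 0.08 = 7.28
  Reliability 84 × 0.09 = 7.56
  Technical skill 47 × 0.11 = 5.17
  Collaboration 74 × 0.22 = 16.28
  Leadership 85 × 0.06 = 5.1
  Initiative 90 × 0.13 = 11.7
  Communication 100 × 0.17 = 17
Sum = 80.646
80.646 is ≥ 65.5 and < 84 → Tier 2

Tier 2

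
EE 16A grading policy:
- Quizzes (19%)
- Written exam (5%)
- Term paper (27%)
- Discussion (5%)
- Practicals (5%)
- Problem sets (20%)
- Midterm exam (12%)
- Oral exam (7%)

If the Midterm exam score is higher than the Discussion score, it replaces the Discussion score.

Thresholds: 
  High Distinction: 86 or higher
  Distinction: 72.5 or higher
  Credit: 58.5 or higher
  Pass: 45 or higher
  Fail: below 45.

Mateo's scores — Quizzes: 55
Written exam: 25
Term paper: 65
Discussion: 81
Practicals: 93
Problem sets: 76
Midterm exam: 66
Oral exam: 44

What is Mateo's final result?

Midterm exam (66) ≤ Discussion (81), so Discussion stays at 81.
Weighted total:
  Quizzes 55 × 0.19 = 10.45
  Written exam 25 × 0.05 = 1.25
  Term paper 65 × 0.27 = 17.55
  Discussion 81 × 0.05 = 4.05
  Practicals 93 × 0.05 = 4.65
  Problem sets 76 × 0.2 = 15.2
  Midterm exam 66 × 0.12 = 7.92
  Oral exam 44 × 0.07 = 3.08
Sum = 64.15
64.15 is ≥ 58.5 and < 72.5 → Credit

Credit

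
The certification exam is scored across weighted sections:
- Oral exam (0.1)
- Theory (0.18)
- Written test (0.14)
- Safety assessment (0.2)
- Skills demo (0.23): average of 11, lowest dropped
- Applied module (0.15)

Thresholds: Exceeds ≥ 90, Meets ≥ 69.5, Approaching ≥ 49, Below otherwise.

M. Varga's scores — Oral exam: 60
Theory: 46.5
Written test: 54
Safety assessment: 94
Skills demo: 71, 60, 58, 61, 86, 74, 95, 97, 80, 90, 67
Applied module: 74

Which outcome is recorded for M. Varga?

Meets

Skills demo: drop 58 → average of remaining 10 = 781/10 = 78.1
Weighted total:
  Oral exam 60 × 0.1 = 6
  Theory 46.5 × 0.18 = 8.37
  Written test 54 × 0.14 = 7.56
  Safety assessment 94 × 0.2 = 18.8
  Skills demo 78.1 × 0.23 = 17.963
  Applied module 74 × 0.15 = 11.1
Sum = 69.793
69.793 is ≥ 69.5 and < 90 → Meets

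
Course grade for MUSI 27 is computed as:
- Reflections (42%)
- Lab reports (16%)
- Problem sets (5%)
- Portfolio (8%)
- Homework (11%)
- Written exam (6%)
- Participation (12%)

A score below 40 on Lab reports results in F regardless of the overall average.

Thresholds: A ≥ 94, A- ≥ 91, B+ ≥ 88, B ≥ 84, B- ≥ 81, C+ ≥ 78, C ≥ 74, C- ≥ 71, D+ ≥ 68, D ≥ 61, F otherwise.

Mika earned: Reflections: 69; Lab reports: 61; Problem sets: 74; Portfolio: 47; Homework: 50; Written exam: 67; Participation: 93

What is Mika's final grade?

D

Lab reports score 61 ≥ 40: minimum met.
Weighted total:
  Reflections 69 × 0.42 = 28.98
  Lab reports 61 × 0.16 = 9.76
  Problem sets 74 × 0.05 = 3.7
  Portfolio 47 × 0.08 = 3.76
  Homework 50 × 0.11 = 5.5
  Written exam 67 × 0.06 = 4.02
  Participation 93 × 0.12 = 11.16
Sum = 66.88
66.88 is ≥ 61 and < 68 → D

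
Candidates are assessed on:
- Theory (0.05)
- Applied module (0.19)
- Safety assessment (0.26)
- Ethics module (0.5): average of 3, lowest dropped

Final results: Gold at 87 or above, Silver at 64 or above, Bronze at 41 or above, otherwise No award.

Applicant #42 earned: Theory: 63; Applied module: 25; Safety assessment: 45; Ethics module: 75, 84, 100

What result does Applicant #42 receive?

Silver

Ethics module: drop 75 → average of remaining 2 = 184/2 = 92
Weighted total:
  Theory 63 × 0.05 = 3.15
  Applied module 25 × 0.19 = 4.75
  Safety assessment 45 × 0.26 = 11.7
  Ethics module 92 × 0.5 = 46
Sum = 65.6
65.6 is ≥ 64 and < 87 → Silver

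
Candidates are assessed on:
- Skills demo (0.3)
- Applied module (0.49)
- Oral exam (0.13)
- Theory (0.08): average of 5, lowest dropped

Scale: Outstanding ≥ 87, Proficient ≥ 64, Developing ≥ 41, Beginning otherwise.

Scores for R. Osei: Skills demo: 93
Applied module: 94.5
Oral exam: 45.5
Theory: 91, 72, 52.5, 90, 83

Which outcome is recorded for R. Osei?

Proficient

Theory: drop 52.5 → average of remaining 4 = 336/4 = 84
Weighted total:
  Skills demo 93 × 0.3 = 27.9
  Applied module 94.5 × 0.49 = 46.305
  Oral exam 45.5 × 0.13 = 5.915
  Theory 84 × 0.08 = 6.72
Sum = 86.84
86.84 is ≥ 64 and < 87 → Proficient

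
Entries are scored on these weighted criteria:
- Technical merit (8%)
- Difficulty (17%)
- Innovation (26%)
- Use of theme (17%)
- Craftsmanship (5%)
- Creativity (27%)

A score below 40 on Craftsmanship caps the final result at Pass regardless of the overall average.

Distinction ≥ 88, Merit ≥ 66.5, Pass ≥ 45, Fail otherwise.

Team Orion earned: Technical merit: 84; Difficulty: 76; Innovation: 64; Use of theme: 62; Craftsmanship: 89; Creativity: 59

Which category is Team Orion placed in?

Craftsmanship score 89 ≥ 40: minimum met.
Weighted total:
  Technical merit 84 × 0.08 = 6.72
  Difficulty 76 × 0.17 = 12.92
  Innovation 64 × 0.26 = 16.64
  Use of theme 62 × 0.17 = 10.54
  Craftsmanship 89 × 0.05 = 4.45
  Creativity 59 × 0.27 = 15.93
Sum = 67.2
67.2 is ≥ 66.5 and < 88 → Merit

Merit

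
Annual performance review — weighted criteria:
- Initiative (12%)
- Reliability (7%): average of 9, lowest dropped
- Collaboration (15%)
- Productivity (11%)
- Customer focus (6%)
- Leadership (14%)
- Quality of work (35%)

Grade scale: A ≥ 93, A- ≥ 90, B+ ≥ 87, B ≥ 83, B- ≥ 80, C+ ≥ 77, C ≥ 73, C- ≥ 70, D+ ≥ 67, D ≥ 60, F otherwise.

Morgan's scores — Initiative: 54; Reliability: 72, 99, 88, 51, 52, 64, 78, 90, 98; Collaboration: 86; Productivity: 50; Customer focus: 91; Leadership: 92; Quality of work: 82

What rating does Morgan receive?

C+

Reliability: drop 51 → average of remaining 8 = 641/8 = 80.125
Weighted total:
  Initiative 54 × 0.12 = 6.48
  Reliability 80.125 × 0.07 = 5.60875
  Collaboration 86 × 0.15 = 12.9
  Productivity 50 × 0.11 = 5.5
  Customer focus 91 × 0.06 = 5.46
  Leadership 92 × 0.14 = 12.88
  Quality of work 82 × 0.35 = 28.7
Sum = 77.52875
77.52875 is ≥ 77 and < 80 → C+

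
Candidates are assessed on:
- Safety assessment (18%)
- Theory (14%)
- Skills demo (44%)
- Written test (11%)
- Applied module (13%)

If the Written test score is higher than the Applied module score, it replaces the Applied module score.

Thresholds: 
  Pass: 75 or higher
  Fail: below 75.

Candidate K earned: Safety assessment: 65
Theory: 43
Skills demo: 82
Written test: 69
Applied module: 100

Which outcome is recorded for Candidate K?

Written test (69) ≤ Applied module (100), so Applied module stays at 100.
Weighted total:
  Safety assessment 65 × 0.18 = 11.7
  Theory 43 × 0.14 = 6.02
  Skills demo 82 × 0.44 = 36.08
  Written test 69 × 0.11 = 7.59
  Applied module 100 × 0.13 = 13
Sum = 74.39
74.39 < 75 → Fail

Fail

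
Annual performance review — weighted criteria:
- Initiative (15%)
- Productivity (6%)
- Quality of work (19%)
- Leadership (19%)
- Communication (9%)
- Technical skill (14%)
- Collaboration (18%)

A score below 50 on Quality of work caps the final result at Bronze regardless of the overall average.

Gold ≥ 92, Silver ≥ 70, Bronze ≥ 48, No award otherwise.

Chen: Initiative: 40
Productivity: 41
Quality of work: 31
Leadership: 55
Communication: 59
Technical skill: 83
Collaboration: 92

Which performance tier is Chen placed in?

Quality of work score 31 < 50: minimum not met.
Weighted total:
  Initiative 40 × 0.15 = 6
  Productivity 41 × 0.06 = 2.46
  Quality of work 31 × 0.19 = 5.89
  Leadership 55 × 0.19 = 10.45
  Communication 59 × 0.09 = 5.31
  Technical skill 83 × 0.14 = 11.62
  Collaboration 92 × 0.18 = 16.56
Sum = 58.29
58.29 would be Bronze; cap at Bronze applies → Bronze.

Bronze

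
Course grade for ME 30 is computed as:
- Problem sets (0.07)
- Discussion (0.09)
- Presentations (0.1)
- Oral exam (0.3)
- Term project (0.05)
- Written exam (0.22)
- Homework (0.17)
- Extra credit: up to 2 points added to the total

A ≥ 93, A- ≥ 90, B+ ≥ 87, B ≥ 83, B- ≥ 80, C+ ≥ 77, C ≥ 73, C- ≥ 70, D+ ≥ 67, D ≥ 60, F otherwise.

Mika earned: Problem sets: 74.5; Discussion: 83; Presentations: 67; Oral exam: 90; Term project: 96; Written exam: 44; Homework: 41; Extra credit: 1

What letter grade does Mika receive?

Weighted total:
  Problem sets 74.5 × 0.07 = 5.215
  Discussion 83 × 0.09 = 7.47
  Presentations 67 × 0.1 = 6.7
  Oral exam 90 × 0.3 = 27
  Term project 96 × 0.05 = 4.8
  Written exam 44 × 0.22 = 9.68
  Homework 41 × 0.17 = 6.97
Sum = 67.835
Extra credit: 67.835 + 1 = 68.835
68.835 is ≥ 67 and < 70 → D+

D+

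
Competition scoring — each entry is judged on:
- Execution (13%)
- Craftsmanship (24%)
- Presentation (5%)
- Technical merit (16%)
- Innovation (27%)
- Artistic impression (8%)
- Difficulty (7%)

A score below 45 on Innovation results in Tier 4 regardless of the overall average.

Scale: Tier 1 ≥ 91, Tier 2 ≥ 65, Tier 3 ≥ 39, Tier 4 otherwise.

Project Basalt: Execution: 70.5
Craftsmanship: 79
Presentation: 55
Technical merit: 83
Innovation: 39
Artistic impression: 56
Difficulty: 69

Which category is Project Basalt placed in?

Tier 4

Innovation score 39 < 45: minimum not met.
Weighted total:
  Execution 70.5 × 0.13 = 9.165
  Craftsmanship 79 × 0.24 = 18.96
  Presentation 55 × 0.05 = 2.75
  Technical merit 83 × 0.16 = 13.28
  Innovation 39 × 0.27 = 10.53
  Artistic impression 56 × 0.08 = 4.48
  Difficulty 69 × 0.07 = 4.83
Sum = 63.995
Because the Innovation minimum was not met, the result is Tier 4.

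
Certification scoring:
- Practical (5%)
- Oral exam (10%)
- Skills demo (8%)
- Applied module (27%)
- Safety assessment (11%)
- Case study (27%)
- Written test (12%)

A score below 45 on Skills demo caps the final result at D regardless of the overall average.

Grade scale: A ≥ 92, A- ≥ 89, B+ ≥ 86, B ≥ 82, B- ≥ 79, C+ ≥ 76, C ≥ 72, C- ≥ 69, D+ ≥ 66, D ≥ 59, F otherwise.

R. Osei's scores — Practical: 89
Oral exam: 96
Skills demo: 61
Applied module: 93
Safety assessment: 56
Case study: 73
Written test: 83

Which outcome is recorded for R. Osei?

B-

Skills demo score 61 ≥ 45: minimum met.
Weighted total:
  Practical 89 × 0.05 = 4.45
  Oral exam 96 × 0.1 = 9.6
  Skills demo 61 × 0.08 = 4.88
  Applied module 93 × 0.27 = 25.11
  Safety assessment 56 × 0.11 = 6.16
  Case study 73 × 0.27 = 19.71
  Written test 83 × 0.12 = 9.96
Sum = 79.87
79.87 is ≥ 79 and < 82 → B-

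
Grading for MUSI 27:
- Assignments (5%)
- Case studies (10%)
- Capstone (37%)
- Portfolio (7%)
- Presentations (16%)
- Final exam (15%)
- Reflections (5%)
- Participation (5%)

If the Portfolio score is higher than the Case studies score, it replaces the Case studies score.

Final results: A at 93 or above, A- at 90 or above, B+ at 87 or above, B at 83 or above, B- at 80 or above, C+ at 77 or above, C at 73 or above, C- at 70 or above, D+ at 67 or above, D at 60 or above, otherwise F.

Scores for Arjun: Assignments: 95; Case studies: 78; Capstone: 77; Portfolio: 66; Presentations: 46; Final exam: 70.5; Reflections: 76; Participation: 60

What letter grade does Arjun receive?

C-

Portfolio (66) ≤ Case studies (78), so Case studies stays at 78.
Weighted total:
  Assignments 95 × 0.05 = 4.75
  Case studies 78 × 0.1 = 7.8
  Capstone 77 × 0.37 = 28.49
  Portfolio 66 × 0.07 = 4.62
  Presentations 46 × 0.16 = 7.36
  Final exam 70.5 × 0.15 = 10.575
  Reflections 76 × 0.05 = 3.8
  Participation 60 × 0.05 = 3
Sum = 70.395
70.395 is ≥ 70 and < 73 → C-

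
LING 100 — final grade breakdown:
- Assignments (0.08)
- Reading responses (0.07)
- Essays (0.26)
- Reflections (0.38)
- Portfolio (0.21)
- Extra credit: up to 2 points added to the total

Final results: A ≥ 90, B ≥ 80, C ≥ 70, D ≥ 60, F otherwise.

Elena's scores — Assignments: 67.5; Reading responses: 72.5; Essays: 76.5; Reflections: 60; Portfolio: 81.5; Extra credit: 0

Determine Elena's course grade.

Weighted total:
  Assignments 67.5 × 0.08 = 5.4
  Reading responses 72.5 × 0.07 = 5.075
  Essays 76.5 × 0.26 = 19.89
  Reflections 60 × 0.38 = 22.8
  Portfolio 81.5 × 0.21 = 17.115
Sum = 70.28
Extra credit: 70.28 + 0 = 70.28
70.28 is ≥ 70 and < 80 → C

C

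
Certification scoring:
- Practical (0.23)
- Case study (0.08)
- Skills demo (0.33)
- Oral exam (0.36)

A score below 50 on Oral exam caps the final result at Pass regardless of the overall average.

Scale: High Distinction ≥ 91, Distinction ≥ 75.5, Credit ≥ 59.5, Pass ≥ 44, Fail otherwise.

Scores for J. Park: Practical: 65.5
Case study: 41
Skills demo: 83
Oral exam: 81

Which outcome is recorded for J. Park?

Oral exam score 81 ≥ 50: minimum met.
Weighted total:
  Practical 65.5 × 0.23 = 15.065
  Case study 41 × 0.08 = 3.28
  Skills demo 83 × 0.33 = 27.39
  Oral exam 81 × 0.36 = 29.16
Sum = 74.895
74.895 is ≥ 59.5 and < 75.5 → Credit

Credit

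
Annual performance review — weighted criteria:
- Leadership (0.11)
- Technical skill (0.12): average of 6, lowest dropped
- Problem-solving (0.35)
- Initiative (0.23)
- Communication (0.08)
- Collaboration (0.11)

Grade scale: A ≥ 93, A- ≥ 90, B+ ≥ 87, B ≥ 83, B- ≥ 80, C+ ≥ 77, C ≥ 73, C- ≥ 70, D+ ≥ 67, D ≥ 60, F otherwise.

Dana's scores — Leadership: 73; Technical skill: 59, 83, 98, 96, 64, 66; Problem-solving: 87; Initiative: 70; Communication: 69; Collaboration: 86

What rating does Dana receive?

C+

Technical skill: drop 59 → average of remaining 5 = 407/5 = 81.4
Weighted total:
  Leadership 73 × 0.11 = 8.03
  Technical skill 81.4 × 0.12 = 9.768
  Problem-solving 87 × 0.35 = 30.45
  Initiative 70 × 0.23 = 16.1
  Communication 69 × 0.08 = 5.52
  Collaboration 86 × 0.11 = 9.46
Sum = 79.328
79.328 is ≥ 77 and < 80 → C+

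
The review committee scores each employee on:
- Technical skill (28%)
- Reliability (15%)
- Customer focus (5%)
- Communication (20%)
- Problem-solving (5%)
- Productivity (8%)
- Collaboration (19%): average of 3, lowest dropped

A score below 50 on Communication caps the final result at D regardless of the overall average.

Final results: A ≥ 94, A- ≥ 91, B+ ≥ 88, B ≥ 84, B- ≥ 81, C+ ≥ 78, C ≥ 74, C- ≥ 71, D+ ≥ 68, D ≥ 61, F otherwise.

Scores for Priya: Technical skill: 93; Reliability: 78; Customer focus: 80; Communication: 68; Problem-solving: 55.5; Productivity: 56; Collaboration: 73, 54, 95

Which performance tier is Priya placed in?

C+

Collaboration: drop 54 → average of remaining 2 = 168/2 = 84
Communication score 68 ≥ 50: minimum met.
Weighted total:
  Technical skill 93 × 0.28 = 26.04
  Reliability 78 × 0.15 = 11.7
  Customer focus 80 × 0.05 = 4
  Communication 68 × 0.2 = 13.6
  Problem-solving 55.5 × 0.05 = 2.775
  Productivity 56 × 0.08 = 4.48
  Collaboration 84 × 0.19 = 15.96
Sum = 78.555
78.555 is ≥ 78 and < 81 → C+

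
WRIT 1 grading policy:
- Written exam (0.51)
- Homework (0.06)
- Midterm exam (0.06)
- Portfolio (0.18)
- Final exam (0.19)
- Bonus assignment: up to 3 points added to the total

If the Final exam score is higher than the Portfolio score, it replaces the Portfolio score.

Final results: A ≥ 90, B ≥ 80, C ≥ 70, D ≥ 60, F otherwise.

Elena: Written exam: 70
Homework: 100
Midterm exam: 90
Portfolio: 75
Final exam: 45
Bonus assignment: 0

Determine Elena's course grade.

Final exam (45) ≤ Portfolio (75), so Portfolio stays at 75.
Weighted total:
  Written exam 70 × 0.51 = 35.7
  Homework 100 × 0.06 = 6
  Midterm exam 90 × 0.06 = 5.4
  Portfolio 75 × 0.18 = 13.5
  Final exam 45 × 0.19 = 8.55
Sum = 69.15
Bonus assignment: 69.15 + 0 = 69.15
69.15 is ≥ 60 and < 70 → D

D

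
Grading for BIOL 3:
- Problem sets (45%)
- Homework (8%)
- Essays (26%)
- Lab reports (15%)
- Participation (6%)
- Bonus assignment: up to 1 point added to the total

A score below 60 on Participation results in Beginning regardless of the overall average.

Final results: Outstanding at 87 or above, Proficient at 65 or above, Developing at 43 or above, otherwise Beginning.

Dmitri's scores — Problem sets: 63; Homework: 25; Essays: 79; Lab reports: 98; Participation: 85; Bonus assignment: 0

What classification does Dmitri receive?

Participation score 85 ≥ 60: minimum met.
Weighted total:
  Problem sets 63 × 0.45 = 28.35
  Homework 25 × 0.08 = 2
  Essays 79 × 0.26 = 20.54
  Lab reports 98 × 0.15 = 14.7
  Participation 85 × 0.06 = 5.1
Sum = 70.69
Bonus assignment: 70.69 + 0 = 70.69
70.69 is ≥ 65 and < 87 → Proficient

Proficient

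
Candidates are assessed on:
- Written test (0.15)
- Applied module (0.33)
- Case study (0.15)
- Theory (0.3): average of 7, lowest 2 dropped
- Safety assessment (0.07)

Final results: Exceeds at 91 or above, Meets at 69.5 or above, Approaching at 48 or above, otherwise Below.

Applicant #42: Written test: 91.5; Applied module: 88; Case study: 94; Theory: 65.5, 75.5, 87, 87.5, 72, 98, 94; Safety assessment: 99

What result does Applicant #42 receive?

Meets

Theory: drop 65.5, 72 → average of remaining 5 = 442/5 = 88.4
Weighted total:
  Written test 91.5 × 0.15 = 13.725
  Applied module 88 × 0.33 = 29.04
  Case study 94 × 0.15 = 14.1
  Theory 88.4 × 0.3 = 26.52
  Safety assessment 99 × 0.07 = 6.93
Sum = 90.315
90.315 is ≥ 69.5 and < 91 → Meets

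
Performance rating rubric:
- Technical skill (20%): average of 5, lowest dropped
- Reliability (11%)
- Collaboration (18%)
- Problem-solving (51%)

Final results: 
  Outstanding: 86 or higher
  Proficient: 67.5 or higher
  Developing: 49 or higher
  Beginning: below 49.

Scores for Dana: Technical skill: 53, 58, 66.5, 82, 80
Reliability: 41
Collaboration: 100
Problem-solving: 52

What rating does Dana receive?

Developing

Technical skill: drop 53 → average of remaining 4 = 286.5/4 = 71.625
Weighted total:
  Technical skill 71.625 × 0.2 = 14.325
  Reliability 41 × 0.11 = 4.51
  Collaboration 100 × 0.18 = 18
  Problem-solving 52 × 0.51 = 26.52
Sum = 63.355
63.355 is ≥ 49 and < 67.5 → Developing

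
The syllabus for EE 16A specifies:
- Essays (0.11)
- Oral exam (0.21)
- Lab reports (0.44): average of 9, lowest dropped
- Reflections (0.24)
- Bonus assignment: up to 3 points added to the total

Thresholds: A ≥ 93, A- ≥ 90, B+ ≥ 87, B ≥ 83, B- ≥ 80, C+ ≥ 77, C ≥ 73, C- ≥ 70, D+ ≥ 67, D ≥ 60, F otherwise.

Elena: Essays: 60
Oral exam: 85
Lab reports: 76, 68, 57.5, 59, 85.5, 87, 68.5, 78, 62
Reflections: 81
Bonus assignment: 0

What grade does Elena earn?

C

Lab reports: drop 57.5 → average of remaining 8 = 584/8 = 73
Weighted total:
  Essays 60 × 0.11 = 6.6
  Oral exam 85 × 0.21 = 17.85
  Lab reports 73 × 0.44 = 32.12
  Reflections 81 × 0.24 = 19.44
Sum = 76.01
Bonus assignment: 76.01 + 0 = 76.01
76.01 is ≥ 73 and < 77 → C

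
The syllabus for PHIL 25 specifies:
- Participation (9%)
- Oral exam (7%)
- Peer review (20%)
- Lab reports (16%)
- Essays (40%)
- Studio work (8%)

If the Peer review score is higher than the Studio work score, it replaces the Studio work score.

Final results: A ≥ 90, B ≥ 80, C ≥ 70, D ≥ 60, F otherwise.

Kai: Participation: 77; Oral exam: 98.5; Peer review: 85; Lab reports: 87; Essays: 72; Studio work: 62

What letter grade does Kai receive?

Peer review (85) > Studio work (62), so Studio work counts as 85.
Weighted total:
  Participation 77 × 0.09 = 6.93
  Oral exam 98.5 × 0.07 = 6.895
  Peer review 85 × 0.2 = 17
  Lab reports 87 × 0.16 = 13.92
  Essays 72 × 0.4 = 28.8
  Studio work 85 × 0.08 = 6.8
Sum = 80.345
80.345 is ≥ 80 and < 90 → B

B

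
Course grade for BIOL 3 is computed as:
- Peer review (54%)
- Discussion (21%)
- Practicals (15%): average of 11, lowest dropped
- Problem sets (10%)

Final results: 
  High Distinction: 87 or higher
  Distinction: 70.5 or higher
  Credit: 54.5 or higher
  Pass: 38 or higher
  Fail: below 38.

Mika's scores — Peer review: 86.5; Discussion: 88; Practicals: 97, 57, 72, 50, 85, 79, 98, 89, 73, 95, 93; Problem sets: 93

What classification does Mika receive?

High Distinction

Practicals: drop 50 → average of remaining 10 = 838/10 = 83.8
Weighted total:
  Peer review 86.5 × 0.54 = 46.71
  Discussion 88 × 0.21 = 18.48
  Practicals 83.8 × 0.15 = 12.57
  Problem sets 93 × 0.1 = 9.3
Sum = 87.06
87.06 ≥ 87 → High Distinction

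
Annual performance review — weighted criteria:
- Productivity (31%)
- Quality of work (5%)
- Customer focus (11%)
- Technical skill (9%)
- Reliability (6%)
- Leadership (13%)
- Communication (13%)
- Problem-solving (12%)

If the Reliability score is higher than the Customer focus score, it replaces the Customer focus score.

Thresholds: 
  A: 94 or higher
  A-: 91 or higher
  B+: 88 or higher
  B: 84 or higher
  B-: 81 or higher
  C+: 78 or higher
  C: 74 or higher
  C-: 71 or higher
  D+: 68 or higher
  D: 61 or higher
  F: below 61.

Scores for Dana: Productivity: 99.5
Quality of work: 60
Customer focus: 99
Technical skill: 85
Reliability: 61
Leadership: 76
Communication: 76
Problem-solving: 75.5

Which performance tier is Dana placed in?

Reliability (61) ≤ Customer focus (99), so Customer focus stays at 99.
Weighted total:
  Productivity 99.5 × 0.31 = 30.845
  Quality of work 60 × 0.05 = 3
  Customer focus 99 × 0.11 = 10.89
  Technical skill 85 × 0.09 = 7.65
  Reliability 61 × 0.06 = 3.66
  Leadership 76 × 0.13 = 9.88
  Communication 76 × 0.13 = 9.88
  Problem-solving 75.5 × 0.12 = 9.06
Sum = 84.865
84.865 is ≥ 84 and < 88 → B

B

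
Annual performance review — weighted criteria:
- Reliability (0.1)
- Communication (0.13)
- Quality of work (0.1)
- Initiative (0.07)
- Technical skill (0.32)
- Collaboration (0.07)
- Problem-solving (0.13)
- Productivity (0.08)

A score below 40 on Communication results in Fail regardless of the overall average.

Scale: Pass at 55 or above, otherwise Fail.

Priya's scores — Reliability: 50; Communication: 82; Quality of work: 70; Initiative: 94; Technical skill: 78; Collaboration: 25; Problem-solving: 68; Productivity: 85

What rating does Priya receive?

Pass

Communication score 82 ≥ 40: minimum met.
Weighted total:
  Reliability 50 × 0.1 = 5
  Communication 82 × 0.13 = 10.66
  Quality of work 70 × 0.1 = 7
  Initiative 94 × 0.07 = 6.58
  Technical skill 78 × 0.32 = 24.96
  Collaboration 25 × 0.07 = 1.75
  Problem-solving 68 × 0.13 = 8.84
  Productivity 85 × 0.08 = 6.8
Sum = 71.59
71.59 ≥ 55 → Pass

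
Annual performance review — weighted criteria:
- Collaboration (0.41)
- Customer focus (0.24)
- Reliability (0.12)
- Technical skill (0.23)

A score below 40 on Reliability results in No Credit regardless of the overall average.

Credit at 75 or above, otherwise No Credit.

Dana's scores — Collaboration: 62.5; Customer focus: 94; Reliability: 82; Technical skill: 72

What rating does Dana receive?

Reliability score 82 ≥ 40: minimum met.
Weighted total:
  Collaboration 62.5 × 0.41 = 25.625
  Customer focus 94 × 0.24 = 22.56
  Reliability 82 × 0.12 = 9.84
  Technical skill 72 × 0.23 = 16.56
Sum = 74.585
74.585 < 75 → No Credit

No Credit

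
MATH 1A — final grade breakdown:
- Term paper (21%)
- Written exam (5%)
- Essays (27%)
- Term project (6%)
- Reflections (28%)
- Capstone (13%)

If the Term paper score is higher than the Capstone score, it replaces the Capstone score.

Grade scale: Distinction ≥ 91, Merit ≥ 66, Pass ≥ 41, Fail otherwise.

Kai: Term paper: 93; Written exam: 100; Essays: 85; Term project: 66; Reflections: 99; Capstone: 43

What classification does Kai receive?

Term paper (93) > Capstone (43), so Capstone counts as 93.
Weighted total:
  Term paper 93 × 0.21 = 19.53
  Written exam 100 × 0.05 = 5
  Essays 85 × 0.27 = 22.95
  Term project 66 × 0.06 = 3.96
  Reflections 99 × 0.28 = 27.72
  Capstone 93 × 0.13 = 12.09
Sum = 91.25
91.25 ≥ 91 → Distinction

Distinction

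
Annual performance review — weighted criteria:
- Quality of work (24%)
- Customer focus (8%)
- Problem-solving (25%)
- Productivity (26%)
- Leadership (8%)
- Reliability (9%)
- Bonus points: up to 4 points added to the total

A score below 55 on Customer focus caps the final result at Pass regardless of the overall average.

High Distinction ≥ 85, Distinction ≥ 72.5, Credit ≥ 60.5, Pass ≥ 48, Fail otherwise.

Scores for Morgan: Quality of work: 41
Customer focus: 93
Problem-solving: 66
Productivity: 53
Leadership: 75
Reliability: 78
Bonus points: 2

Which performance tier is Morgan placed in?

Credit

Customer focus score 93 ≥ 55: minimum met.
Weighted total:
  Quality of work 41 × 0.24 = 9.84
  Customer focus 93 × 0.08 = 7.44
  Problem-solving 66 × 0.25 = 16.5
  Productivity 53 × 0.26 = 13.78
  Leadership 75 × 0.08 = 6
  Reliability 78 × 0.09 = 7.02
Sum = 60.58
Bonus points: 60.58 + 2 = 62.58
62.58 is ≥ 60.5 and < 72.5 → Credit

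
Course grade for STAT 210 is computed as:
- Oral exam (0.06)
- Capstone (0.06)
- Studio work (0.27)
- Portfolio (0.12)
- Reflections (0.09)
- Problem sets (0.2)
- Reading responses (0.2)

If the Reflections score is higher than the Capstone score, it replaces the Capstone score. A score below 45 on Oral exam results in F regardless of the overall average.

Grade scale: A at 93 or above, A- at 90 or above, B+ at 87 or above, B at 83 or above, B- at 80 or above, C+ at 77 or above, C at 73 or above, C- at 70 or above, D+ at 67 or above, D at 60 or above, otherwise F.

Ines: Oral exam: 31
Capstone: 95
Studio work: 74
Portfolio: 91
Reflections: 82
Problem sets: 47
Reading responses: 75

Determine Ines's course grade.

Reflections (82) ≤ Capstone (95), so Capstone stays at 95.
Oral exam score 31 < 45: minimum not met.
Weighted total:
  Oral exam 31 × 0.06 = 1.86
  Capstone 95 × 0.06 = 5.7
  Studio work 74 × 0.27 = 19.98
  Portfolio 91 × 0.12 = 10.92
  Reflections 82 × 0.09 = 7.38
  Problem sets 47 × 0.2 = 9.4
  Reading responses 75 × 0.2 = 15
Sum = 70.24
Because the Oral exam minimum was not met, the result is F.

F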